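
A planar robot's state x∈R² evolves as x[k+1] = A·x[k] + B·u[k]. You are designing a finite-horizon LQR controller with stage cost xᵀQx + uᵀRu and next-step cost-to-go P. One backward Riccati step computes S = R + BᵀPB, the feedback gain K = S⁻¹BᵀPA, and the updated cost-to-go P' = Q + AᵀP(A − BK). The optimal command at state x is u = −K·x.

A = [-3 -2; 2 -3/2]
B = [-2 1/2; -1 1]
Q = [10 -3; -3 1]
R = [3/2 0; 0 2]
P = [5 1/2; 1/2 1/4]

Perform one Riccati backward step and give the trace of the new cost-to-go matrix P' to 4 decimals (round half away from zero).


17.0101

BᵀP = [-10.5000 -1.2500; 3.0000 0.5000]
S = R + BᵀPB = [3/2 0; 0 2] + [22.2500 -6.5000; -6.5000 2.0000] = [23.7500 -6.5000; -6.5000 4.0000]
BᵀPA = [29.0000 22.8750; -8.0000 -6.7500]
K = S⁻¹·BᵀPA = [1.2133 0.9028; -0.0284 -0.2204]
A−BK = [-0.5592 -0.0841; 3.2417 -0.3768]
AᵀP(A−BK) = [4.5877 1.5545; 1.5545 1.4224]
P' = Q + AᵀP(A−BK) = [14.5877 -1.4455; -1.4455 2.4224]
tr(P') = 17.0101


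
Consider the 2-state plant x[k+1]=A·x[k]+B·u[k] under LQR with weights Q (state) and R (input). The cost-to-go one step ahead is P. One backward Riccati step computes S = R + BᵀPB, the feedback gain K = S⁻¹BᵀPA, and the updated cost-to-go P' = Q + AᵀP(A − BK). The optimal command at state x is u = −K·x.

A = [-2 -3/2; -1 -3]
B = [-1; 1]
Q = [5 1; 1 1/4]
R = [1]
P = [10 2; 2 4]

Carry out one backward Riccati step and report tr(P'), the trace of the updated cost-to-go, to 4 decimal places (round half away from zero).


BᵀP = [-8.0000 2.0000]
S = R + BᵀPB = [1] + [10.0000] = [11.0000]
BᵀPA = [14.0000 6.0000]
K = S⁻¹·BᵀPA = [1.2727 0.5455]
A−BK = [-0.7273 -0.9545; -2.2727 -3.5455]
AᵀP(A−BK) = [34.1818 49.3636; 49.3636 73.2273]
P' = Q + AᵀP(A−BK) = [39.1818 50.3636; 50.3636 73.4773]
tr(P') = 112.6591

112.6591


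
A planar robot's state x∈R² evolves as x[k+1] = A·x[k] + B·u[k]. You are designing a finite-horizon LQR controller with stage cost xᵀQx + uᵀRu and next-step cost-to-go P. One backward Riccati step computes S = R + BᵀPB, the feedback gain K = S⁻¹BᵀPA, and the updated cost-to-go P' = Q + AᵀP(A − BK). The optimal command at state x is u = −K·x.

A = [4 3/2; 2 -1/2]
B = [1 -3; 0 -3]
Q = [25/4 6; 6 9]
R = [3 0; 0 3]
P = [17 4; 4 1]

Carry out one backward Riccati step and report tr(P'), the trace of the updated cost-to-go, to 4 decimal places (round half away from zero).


19.8949

BᵀP = [17.0000 4.0000; -63.0000 -15.0000]
S = R + BᵀPB = [3 0; 0 3] + [17.0000 -63.0000; -63.0000 234.0000] = [20.0000 -63.0000; -63.0000 237.0000]
BᵀPA = [76.0000 23.5000; -282.0000 -87.0000]
K = S⁻¹·BᵀPA = [0.3191 0.1148; -1.1051 -0.3366]
A−BK = [0.3658 0.3755; -1.3152 -1.5097]
AᵀP(A−BK) = [4.1245 1.3619; 1.3619 0.5204]
P' = Q + AᵀP(A−BK) = [10.3745 7.3619; 7.3619 9.5204]
tr(P') = 19.8949


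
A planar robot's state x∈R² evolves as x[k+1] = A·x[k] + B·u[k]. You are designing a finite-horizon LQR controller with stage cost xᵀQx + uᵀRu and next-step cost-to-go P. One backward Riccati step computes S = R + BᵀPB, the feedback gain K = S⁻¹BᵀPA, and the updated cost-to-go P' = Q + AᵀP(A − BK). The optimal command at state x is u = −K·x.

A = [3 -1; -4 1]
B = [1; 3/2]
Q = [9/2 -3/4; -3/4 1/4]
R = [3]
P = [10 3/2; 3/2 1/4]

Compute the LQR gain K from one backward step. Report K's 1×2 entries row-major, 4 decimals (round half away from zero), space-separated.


1.6194 -0.5744

BᵀP = [12.2500 1.8750]
S = R + BᵀPB = [3] + [15.0625] = [18.0625]
BᵀPA = [29.2500 -10.3750]
K = S⁻¹·BᵀPA = [1.6194 -0.5744]
A−BK = [1.3806 -0.4256; -6.4291 1.8616]
AᵀP(A−BK) = [10.6332 -3.6990; -3.6990 1.2907]
P' = Q + AᵀP(A−BK) = [15.1332 -4.4490; -4.4490 1.5407]
tr(P') = 16.6739


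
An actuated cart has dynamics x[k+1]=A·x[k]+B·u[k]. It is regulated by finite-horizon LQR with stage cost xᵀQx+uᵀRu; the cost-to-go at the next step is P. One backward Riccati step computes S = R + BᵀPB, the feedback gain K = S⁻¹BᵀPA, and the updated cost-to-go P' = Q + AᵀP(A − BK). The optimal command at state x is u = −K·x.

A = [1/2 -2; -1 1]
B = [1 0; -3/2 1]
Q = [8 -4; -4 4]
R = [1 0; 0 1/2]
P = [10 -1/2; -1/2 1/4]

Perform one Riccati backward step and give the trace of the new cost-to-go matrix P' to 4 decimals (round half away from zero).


BᵀP = [10.7500 -0.8750; -0.5000 0.2500]
S = R + BᵀPB = [1 0; 0 1/2] + [12.0625 -0.8750; -0.8750 0.2500] = [13.0625 -0.8750; -0.8750 0.7500]
BᵀPA = [6.2500 -22.3750; -0.5000 1.2500]
K = S⁻¹·BᵀPA = [0.4706 -1.7370; -0.1176 -0.3599]
A−BK = [0.0294 -0.2630; -0.1765 -1.2457]
AᵀP(A−BK) = [0.2500 -0.8235; -0.8235 3.8339]
P' = Q + AᵀP(A−BK) = [8.2500 -4.8235; -4.8235 7.8339]
tr(P') = 16.0839

16.0839


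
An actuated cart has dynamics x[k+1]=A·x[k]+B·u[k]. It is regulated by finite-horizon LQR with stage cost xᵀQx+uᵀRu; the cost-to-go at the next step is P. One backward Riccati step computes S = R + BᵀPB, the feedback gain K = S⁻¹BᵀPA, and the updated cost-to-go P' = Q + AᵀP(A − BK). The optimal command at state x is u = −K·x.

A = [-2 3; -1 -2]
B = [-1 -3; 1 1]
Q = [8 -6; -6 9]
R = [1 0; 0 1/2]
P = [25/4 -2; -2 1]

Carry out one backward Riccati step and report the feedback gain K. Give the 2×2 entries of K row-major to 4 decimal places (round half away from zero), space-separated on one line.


BᵀP = [-8.2500 3.0000; -20.7500 7.0000]
S = R + BᵀPB = [1 0; 0 1/2] + [11.2500 27.7500; 27.7500 69.2500] = [12.2500 27.7500; 27.7500 69.7500]
BᵀPA = [13.5000 -30.7500; 34.5000 -76.2500]
K = S⁻¹·BᵀPA = [-0.1867 -0.3422; 0.5689 -0.9570]
A−BK = [-0.4800 -0.2133; -1.3822 -0.7007]
AᵀP(A−BK) = [0.8933 0.1378; 0.1378 0.7526]
P' = Q + AᵀP(A−BK) = [8.8933 -5.8622; -5.8622 9.7526]
tr(P') = 18.6459

-0.1867 -0.3422 0.5689 -0.9570


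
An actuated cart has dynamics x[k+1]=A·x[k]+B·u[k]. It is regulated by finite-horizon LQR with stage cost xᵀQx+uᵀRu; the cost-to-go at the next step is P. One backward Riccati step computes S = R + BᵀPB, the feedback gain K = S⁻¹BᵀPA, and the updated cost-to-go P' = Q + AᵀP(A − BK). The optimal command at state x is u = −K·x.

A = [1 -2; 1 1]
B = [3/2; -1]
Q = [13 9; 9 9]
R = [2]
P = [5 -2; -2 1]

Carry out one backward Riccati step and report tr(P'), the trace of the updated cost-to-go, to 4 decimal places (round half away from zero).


25.3827

BᵀP = [9.5000 -4.0000]
S = R + BᵀPB = [2] + [18.2500] = [20.2500]
BᵀPA = [5.5000 -23.0000]
K = S⁻¹·BᵀPA = [0.2716 -1.1358]
A−BK = [0.5926 -0.2963; 1.2716 -0.1358]
AᵀP(A−BK) = [0.5062 -0.7531; -0.7531 2.8765]
P' = Q + AᵀP(A−BK) = [13.5062 8.2469; 8.2469 11.8765]
tr(P') = 25.3827


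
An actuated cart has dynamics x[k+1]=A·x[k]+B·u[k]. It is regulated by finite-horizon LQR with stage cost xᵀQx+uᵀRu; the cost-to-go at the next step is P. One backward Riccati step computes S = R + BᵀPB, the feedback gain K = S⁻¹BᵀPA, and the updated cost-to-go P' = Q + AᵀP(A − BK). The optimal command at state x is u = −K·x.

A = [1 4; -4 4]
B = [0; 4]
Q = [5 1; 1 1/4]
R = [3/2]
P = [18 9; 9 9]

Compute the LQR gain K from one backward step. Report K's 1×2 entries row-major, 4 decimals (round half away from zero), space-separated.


BᵀP = [36.0000 36.0000]
S = R + BᵀPB = [3/2] + [144.0000] = [145.5000]
BᵀPA = [-108.0000 288.0000]
K = S⁻¹·BᵀPA = [-0.7423 1.9794]
A−BK = [1.0000 4.0000; -1.0309 -3.9175]
AᵀP(A−BK) = [9.8351 33.7732; 33.7732 149.9381]
P' = Q + AᵀP(A−BK) = [14.8351 34.7732; 34.7732 150.1881]
tr(P') = 165.0232

-0.7423 1.9794


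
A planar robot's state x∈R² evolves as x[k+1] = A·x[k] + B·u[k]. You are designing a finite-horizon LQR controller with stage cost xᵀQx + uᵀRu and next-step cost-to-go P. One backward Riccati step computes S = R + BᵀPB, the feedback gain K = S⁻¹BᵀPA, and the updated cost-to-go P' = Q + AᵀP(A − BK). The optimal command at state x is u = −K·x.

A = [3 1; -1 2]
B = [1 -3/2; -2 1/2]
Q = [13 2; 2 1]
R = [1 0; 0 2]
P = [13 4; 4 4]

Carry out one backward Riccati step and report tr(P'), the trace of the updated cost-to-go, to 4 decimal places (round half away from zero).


BᵀP = [5.0000 -4.0000; -17.5000 -4.0000]
S = R + BᵀPB = [1 0; 0 2] + [13.0000 -9.5000; -9.5000 24.2500] = [14.0000 -9.5000; -9.5000 26.2500]
BᵀPA = [19.0000 -3.0000; -48.5000 -25.5000]
K = S⁻¹·BᵀPA = [0.1371 -1.1578; -1.7980 -1.3904]
A−BK = [0.1659 0.0721; 0.1731 0.3796]
AᵀP(A−BK) = [7.1921 5.5618; 5.5618 6.0703]
P' = Q + AᵀP(A−BK) = [20.1921 7.5618; 7.5618 7.0703]
tr(P') = 27.2624

27.2624


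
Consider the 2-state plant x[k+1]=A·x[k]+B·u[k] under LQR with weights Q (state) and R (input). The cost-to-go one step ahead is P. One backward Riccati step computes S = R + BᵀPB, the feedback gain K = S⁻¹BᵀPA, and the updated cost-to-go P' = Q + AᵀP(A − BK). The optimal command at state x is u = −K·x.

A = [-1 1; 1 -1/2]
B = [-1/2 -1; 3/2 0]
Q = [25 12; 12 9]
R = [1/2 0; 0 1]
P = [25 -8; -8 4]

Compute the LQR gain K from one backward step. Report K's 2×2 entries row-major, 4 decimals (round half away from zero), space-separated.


0.7299 -0.4660 0.5814 -0.6763

BᵀP = [-24.5000 10.0000; -25.0000 8.0000]
S = R + BᵀPB = [1/2 0; 0 1] + [27.2500 24.5000; 24.5000 25.0000] = [27.7500 24.5000; 24.5000 26.0000]
BᵀPA = [34.5000 -29.5000; 33.0000 -29.0000]
K = S⁻¹·BᵀPA = [0.7299 -0.4660; 0.5814 -0.6763]
A−BK = [-0.0536 0.0907; -0.0948 0.1990]
AᵀP(A−BK) = [0.6309 -0.6062; -0.6062 0.6412]
P' = Q + AᵀP(A−BK) = [25.6309 11.3938; 11.3938 9.6412]
tr(P') = 35.2722


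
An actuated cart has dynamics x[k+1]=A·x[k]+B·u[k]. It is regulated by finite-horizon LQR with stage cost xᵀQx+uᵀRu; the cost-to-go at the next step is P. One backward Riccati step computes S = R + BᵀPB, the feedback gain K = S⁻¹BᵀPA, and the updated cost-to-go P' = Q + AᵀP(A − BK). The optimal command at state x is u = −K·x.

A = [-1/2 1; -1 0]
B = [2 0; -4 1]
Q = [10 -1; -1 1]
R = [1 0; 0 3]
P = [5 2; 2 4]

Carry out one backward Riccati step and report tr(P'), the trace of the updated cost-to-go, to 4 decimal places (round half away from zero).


18.0165

BᵀP = [2.0000 -12.0000; 2.0000 4.0000]
S = R + BᵀPB = [1 0; 0 3] + [52.0000 -12.0000; -12.0000 4.0000] = [53.0000 -12.0000; -12.0000 7.0000]
BᵀPA = [11.0000 2.0000; -5.0000 2.0000]
K = S⁻¹·BᵀPA = [0.0749 0.1674; -0.5859 0.5727]
A−BK = [-0.6498 0.6652; -0.1145 0.0969]
AᵀP(A−BK) = [3.4967 -3.4780; -3.4780 3.5198]
P' = Q + AᵀP(A−BK) = [13.4967 -4.4780; -4.4780 4.5198]
tr(P') = 18.0165


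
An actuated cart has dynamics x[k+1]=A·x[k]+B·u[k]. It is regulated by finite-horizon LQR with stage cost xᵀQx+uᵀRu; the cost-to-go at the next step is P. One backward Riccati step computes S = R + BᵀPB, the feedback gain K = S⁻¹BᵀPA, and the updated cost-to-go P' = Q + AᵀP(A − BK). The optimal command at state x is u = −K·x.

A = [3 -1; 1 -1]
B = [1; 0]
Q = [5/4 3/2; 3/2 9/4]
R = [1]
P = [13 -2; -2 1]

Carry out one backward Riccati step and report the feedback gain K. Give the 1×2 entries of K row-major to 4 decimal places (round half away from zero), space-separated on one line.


BᵀP = [13.0000 -2.0000]
S = R + BᵀPB = [1] + [13.0000] = [14.0000]
BᵀPA = [37.0000 -11.0000]
K = S⁻¹·BᵀPA = [2.6429 -0.7857]
A−BK = [0.3571 -0.2143; 1.0000 -1.0000]
AᵀP(A−BK) = [8.2143 -2.9286; -2.9286 1.3571]
P' = Q + AᵀP(A−BK) = [9.4643 -1.4286; -1.4286 3.6071]
tr(P') = 13.0714

2.6429 -0.7857


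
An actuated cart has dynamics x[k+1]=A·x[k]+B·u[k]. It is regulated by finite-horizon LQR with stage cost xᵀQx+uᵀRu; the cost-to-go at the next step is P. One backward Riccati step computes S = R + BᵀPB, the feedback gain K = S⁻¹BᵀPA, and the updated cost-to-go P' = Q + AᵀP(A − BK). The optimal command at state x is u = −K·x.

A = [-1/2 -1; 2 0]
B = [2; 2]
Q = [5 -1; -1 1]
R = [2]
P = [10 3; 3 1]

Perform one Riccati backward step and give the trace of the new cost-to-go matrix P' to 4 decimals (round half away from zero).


6.7143

BᵀP = [26.0000 8.0000]
S = R + BᵀPB = [2] + [68.0000] = [70.0000]
BᵀPA = [3.0000 -26.0000]
K = S⁻¹·BᵀPA = [0.0429 -0.3714]
A−BK = [-0.5857 -0.2571; 1.9143 0.7429]
AᵀP(A−BK) = [0.3714 0.1143; 0.1143 0.3429]
P' = Q + AᵀP(A−BK) = [5.3714 -0.8857; -0.8857 1.3429]
tr(P') = 6.7143


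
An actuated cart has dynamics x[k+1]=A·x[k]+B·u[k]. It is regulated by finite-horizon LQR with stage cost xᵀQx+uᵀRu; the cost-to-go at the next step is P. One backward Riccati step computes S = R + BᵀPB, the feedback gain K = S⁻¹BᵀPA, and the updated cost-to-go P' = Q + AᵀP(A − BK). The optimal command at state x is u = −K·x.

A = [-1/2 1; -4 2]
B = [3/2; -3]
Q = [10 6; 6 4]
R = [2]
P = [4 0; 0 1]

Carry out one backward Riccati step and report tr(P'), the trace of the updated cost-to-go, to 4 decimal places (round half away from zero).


34.9500

BᵀP = [6.0000 -3.0000]
S = R + BᵀPB = [2] + [18.0000] = [20.0000]
BᵀPA = [9.0000 0.0000]
K = S⁻¹·BᵀPA = [0.4500 0.0000]
A−BK = [-1.1750 1.0000; -2.6500 2.0000]
AᵀP(A−BK) = [12.9500 -10.0000; -10.0000 8.0000]
P' = Q + AᵀP(A−BK) = [22.9500 -4.0000; -4.0000 12.0000]
tr(P') = 34.9500


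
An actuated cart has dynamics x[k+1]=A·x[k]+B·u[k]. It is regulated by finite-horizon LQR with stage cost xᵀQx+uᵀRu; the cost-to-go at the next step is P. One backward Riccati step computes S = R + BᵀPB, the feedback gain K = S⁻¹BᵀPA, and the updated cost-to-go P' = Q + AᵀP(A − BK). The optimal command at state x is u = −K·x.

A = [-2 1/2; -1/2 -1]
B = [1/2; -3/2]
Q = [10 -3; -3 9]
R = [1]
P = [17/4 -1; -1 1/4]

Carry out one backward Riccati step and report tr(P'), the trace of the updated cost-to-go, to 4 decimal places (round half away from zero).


BᵀP = [3.6250 -0.8750]
S = R + BᵀPB = [1] + [3.1250] = [4.1250]
BᵀPA = [-6.8125 2.6875]
K = S⁻¹·BᵀPA = [-1.6515 0.6515]
A−BK = [-1.1742 0.1742; -2.9773 -0.0227]
AᵀP(A−BK) = [3.8116 -1.4366; -1.4366 0.5616]
P' = Q + AᵀP(A−BK) = [13.8116 -4.4366; -4.4366 9.5616]
tr(P') = 23.3731

23.3731


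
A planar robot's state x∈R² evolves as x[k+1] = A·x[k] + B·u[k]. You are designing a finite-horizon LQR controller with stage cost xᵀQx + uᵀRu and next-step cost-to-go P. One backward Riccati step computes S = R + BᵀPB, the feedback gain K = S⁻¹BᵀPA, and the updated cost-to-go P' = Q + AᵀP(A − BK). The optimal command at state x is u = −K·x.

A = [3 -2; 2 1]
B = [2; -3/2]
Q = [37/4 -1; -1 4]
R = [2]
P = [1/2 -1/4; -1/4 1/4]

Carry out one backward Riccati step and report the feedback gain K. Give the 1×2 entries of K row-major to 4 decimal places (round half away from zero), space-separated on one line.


BᵀP = [1.3750 -0.8750]
S = R + BᵀPB = [2] + [4.0625] = [6.0625]
BᵀPA = [2.3750 -3.6250]
K = S⁻¹·BᵀPA = [0.3918 -0.5979]
A−BK = [2.2165 -0.8041; 2.5876 0.1031]
AᵀP(A−BK) = [1.5696 -0.8299; -0.8299 1.0825]
P' = Q + AᵀP(A−BK) = [10.8196 -1.8299; -1.8299 5.0825]
tr(P') = 15.9021

0.3918 -0.5979


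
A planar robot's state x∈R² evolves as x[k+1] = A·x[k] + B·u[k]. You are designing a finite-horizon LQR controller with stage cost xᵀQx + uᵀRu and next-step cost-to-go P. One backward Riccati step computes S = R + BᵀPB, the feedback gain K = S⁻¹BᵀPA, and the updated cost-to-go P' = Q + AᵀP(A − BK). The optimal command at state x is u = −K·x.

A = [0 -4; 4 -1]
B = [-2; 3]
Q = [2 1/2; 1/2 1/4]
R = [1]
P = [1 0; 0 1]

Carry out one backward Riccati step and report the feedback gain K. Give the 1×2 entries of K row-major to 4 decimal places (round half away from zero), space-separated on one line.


0.8571 0.3571

BᵀP = [-2.0000 3.0000]
S = R + BᵀPB = [1] + [13.0000] = [14.0000]
BᵀPA = [12.0000 5.0000]
K = S⁻¹·BᵀPA = [0.8571 0.3571]
A−BK = [1.7143 -3.2857; 1.4286 -2.0714]
AᵀP(A−BK) = [5.7143 -8.2857; -8.2857 15.2143]
P' = Q + AᵀP(A−BK) = [7.7143 -7.7857; -7.7857 15.4643]
tr(P') = 23.1786


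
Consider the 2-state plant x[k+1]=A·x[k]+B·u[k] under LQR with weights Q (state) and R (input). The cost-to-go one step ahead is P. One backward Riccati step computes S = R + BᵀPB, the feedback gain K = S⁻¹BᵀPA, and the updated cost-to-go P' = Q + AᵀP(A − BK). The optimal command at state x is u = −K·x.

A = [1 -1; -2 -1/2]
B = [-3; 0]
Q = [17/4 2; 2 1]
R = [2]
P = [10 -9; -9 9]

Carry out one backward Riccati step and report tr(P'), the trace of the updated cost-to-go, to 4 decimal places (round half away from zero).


BᵀP = [-30.0000 27.0000]
S = R + BᵀPB = [2] + [90.0000] = [92.0000]
BᵀPA = [-84.0000 16.5000]
K = S⁻¹·BᵀPA = [-0.9130 0.1793]
A−BK = [-1.7391 -0.4620; -2.0000 -0.5000]
AᵀP(A−BK) = [5.3043 0.5652; 0.5652 0.2908]
P' = Q + AᵀP(A−BK) = [9.5543 2.5652; 2.5652 1.2908]
tr(P') = 10.8451

10.8451


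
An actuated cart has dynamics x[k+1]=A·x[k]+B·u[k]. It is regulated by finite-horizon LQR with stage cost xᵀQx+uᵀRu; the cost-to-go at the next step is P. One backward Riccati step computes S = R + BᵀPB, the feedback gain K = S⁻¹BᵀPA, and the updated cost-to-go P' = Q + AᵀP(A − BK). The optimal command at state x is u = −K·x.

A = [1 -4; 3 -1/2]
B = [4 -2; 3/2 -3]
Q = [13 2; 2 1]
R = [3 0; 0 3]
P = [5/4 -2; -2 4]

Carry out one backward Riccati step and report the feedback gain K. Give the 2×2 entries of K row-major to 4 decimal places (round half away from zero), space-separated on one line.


BᵀP = [2.0000 -2.0000; 3.5000 -8.0000]
S = R + BᵀPB = [3 0; 0 3] + [5.0000 2.0000; 2.0000 17.0000] = [8.0000 2.0000; 2.0000 20.0000]
BᵀPA = [-4.0000 -7.0000; -20.5000 -10.0000]
K = S⁻¹·BᵀPA = [-0.2500 -0.7692; -1.0000 -0.4231]
A−BK = [0.0000 -1.7692; 0.3750 -0.6154]
AᵀP(A−BK) = [3.7500 2.2500; 2.2500 3.3846]
P' = Q + AᵀP(A−BK) = [16.7500 4.2500; 4.2500 4.3846]
tr(P') = 21.1346

-0.2500 -0.7692 -1.0000 -0.4231


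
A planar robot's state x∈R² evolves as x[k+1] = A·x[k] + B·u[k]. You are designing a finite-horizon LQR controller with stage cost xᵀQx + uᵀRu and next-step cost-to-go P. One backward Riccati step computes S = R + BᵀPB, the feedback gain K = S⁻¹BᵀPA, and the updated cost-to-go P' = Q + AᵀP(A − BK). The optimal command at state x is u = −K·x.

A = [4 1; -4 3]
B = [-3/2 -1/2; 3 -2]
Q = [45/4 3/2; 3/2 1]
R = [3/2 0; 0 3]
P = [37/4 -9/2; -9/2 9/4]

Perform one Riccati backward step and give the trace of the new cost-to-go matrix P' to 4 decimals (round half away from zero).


BᵀP = [-27.3750 13.5000; 4.3750 -2.2500]
S = R + BᵀPB = [3/2 0; 0 3] + [81.5625 -13.3125; -13.3125 2.3125] = [83.0625 -13.3125; -13.3125 5.3125]
BᵀPA = [-163.5000 13.1250; 26.5000 -2.3750]
K = S⁻¹·BᵀPA = [-1.9535 0.1443; 0.0930 -0.0854]
A−BK = [1.1163 1.1738; 2.0465 2.3962]
AᵀP(A−BK) = [6.1395 -0.1395; -0.1395 0.4029]
P' = Q + AᵀP(A−BK) = [17.3895 1.3605; 1.3605 1.4029]
tr(P') = 18.7924

18.7924


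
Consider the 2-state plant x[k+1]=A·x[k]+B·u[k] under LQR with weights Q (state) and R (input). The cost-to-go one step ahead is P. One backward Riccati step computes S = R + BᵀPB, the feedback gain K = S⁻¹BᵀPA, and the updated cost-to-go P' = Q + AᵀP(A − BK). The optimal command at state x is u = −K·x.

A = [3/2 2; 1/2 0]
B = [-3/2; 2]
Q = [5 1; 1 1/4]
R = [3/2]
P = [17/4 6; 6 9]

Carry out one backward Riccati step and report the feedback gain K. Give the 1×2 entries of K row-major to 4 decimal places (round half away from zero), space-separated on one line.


1.1695 1.0169

BᵀP = [5.6250 9.0000]
S = R + BᵀPB = [3/2] + [9.5625] = [11.0625]
BᵀPA = [12.9375 11.2500]
K = S⁻¹·BᵀPA = [1.1695 1.0169]
A−BK = [3.2542 3.5254; -1.8390 -2.0339]
AᵀP(A−BK) = [5.6822 5.5932; 5.5932 5.5593]
P' = Q + AᵀP(A−BK) = [10.6822 6.5932; 6.5932 5.8093]
tr(P') = 16.4915


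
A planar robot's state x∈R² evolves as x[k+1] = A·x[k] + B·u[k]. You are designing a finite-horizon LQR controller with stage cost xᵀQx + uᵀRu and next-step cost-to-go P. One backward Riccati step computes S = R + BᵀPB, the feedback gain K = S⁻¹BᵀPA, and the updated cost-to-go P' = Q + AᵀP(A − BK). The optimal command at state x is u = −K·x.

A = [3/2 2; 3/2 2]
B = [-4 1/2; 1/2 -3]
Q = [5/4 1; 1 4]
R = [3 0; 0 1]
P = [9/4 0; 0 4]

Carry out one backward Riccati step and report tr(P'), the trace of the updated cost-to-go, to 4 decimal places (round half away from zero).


BᵀP = [-9.0000 2.0000; 1.1250 -12.0000]
S = R + BᵀPB = [3 0; 0 1] + [37.0000 -10.5000; -10.5000 36.5625] = [40.0000 -10.5000; -10.5000 37.5625]
BᵀPA = [-10.5000 -14.0000; -16.3125 -21.7500]
K = S⁻¹·BᵀPA = [-0.4063 -0.5417; -0.5479 -0.7305]
A−BK = [0.1487 0.1982; 0.0596 0.0795]
AᵀP(A−BK) = [0.8594 1.1458; 1.1458 1.5277]
P' = Q + AᵀP(A−BK) = [2.1094 2.1458; 2.1458 5.5277]
tr(P') = 7.6371

7.6371


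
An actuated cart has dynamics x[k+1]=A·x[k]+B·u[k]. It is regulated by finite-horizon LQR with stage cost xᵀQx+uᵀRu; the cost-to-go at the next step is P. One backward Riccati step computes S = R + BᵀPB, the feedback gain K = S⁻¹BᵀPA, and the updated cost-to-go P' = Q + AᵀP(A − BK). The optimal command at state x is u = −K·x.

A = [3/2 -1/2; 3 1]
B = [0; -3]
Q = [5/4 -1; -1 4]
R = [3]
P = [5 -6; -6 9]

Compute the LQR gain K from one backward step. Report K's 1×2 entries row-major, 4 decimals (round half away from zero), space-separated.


BᵀP = [18.0000 -27.0000]
S = R + BᵀPB = [3] + [81.0000] = [84.0000]
BᵀPA = [-54.0000 -36.0000]
K = S⁻¹·BᵀPA = [-0.6429 -0.4286]
A−BK = [1.5000 -0.5000; 1.0714 -0.2857]
AᵀP(A−BK) = [3.5357 0.1071; 0.1071 0.8214]
P' = Q + AᵀP(A−BK) = [4.7857 -0.8929; -0.8929 4.8214]
tr(P') = 9.6071

-0.6429 -0.4286


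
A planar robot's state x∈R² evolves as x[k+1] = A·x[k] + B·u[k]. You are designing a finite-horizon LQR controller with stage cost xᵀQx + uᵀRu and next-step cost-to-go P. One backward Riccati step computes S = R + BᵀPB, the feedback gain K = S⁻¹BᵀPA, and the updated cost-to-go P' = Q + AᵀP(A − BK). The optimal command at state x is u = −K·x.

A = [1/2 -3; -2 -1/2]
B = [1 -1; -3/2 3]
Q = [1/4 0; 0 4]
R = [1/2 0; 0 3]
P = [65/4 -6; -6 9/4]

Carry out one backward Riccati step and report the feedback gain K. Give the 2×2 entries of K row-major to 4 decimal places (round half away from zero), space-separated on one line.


BᵀP = [25.2500 -9.3750; -34.2500 12.7500]
S = R + BᵀPB = [1/2 0; 0 3] + [39.3125 -53.3750; -53.3750 72.5000] = [39.8125 -53.3750; -53.3750 75.5000]
BᵀPA = [31.3750 -71.0625; -42.6250 96.3750]
K = S⁻¹·BᵀPA = [0.5970 -1.4094; -0.1425 0.2801]
A−BK = [-0.2395 -1.3105; -0.6770 -3.4545]
AᵀP(A−BK) = [0.2568 -0.4655; -0.4655 1.6616]
P' = Q + AᵀP(A−BK) = [0.5068 -0.4655; -0.4655 5.6616]
tr(P') = 6.1683

0.5970 -1.4094 -0.1425 0.2801


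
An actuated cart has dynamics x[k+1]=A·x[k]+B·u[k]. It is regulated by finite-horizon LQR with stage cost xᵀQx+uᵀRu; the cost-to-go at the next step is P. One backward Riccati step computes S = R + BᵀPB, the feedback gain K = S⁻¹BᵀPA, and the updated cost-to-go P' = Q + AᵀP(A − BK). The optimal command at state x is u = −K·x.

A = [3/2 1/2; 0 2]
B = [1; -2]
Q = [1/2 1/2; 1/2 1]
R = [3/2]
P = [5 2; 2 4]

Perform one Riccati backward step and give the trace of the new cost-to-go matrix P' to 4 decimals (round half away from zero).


BᵀP = [1.0000 -6.0000]
S = R + BᵀPB = [3/2] + [13.0000] = [14.5000]
BᵀPA = [1.5000 -11.5000]
K = S⁻¹·BᵀPA = [0.1034 -0.7931]
A−BK = [1.3966 1.2931; 0.2069 0.4138]
AᵀP(A−BK) = [11.0948 10.9397; 10.9397 12.1293]
P' = Q + AᵀP(A−BK) = [11.5948 11.4397; 11.4397 13.1293]
tr(P') = 24.7241

24.7241


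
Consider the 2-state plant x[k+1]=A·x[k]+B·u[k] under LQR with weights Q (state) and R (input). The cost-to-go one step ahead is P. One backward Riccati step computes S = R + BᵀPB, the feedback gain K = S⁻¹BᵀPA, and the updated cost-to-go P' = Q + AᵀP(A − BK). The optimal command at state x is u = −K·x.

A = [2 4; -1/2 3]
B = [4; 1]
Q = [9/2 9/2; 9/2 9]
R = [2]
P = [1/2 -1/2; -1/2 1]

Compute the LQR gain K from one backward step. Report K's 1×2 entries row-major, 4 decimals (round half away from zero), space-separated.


BᵀP = [1.5000 -1.0000]
S = R + BᵀPB = [2] + [5.0000] = [7.0000]
BᵀPA = [3.5000 3.0000]
K = S⁻¹·BᵀPA = [0.5000 0.4286]
A−BK = [0.0000 2.2857; -1.0000 2.5714]
AᵀP(A−BK) = [1.5000 -1.0000; -1.0000 3.7143]
P' = Q + AᵀP(A−BK) = [6.0000 3.5000; 3.5000 12.7143]
tr(P') = 18.7143

0.5000 0.4286


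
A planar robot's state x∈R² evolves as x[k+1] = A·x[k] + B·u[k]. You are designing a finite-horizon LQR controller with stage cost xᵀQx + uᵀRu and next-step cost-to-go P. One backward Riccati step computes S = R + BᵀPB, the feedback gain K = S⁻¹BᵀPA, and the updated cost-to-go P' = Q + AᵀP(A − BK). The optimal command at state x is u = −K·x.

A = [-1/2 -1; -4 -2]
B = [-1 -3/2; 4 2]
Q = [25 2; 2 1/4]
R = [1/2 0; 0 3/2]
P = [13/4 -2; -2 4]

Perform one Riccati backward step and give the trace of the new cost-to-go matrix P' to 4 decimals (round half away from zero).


29.9703

BᵀP = [-11.2500 18.0000; -8.8750 11.0000]
S = R + BᵀPB = [1/2 0; 0 3/2] + [83.2500 52.8750; 52.8750 35.3125] = [83.7500 52.8750; 52.8750 36.8125]
BᵀPA = [-66.3750 -24.7500; -39.5625 -13.1250]
K = S⁻¹·BᵀPA = [-1.2238 -0.7558; 0.6830 0.7290]
A−BK = [-0.6992 -0.6622; -0.4710 -0.4349]
AᵀP(A−BK) = [2.6076 2.3016; 2.3016 2.1127]
P' = Q + AᵀP(A−BK) = [27.6076 4.3016; 4.3016 2.3627]
tr(P') = 29.9703


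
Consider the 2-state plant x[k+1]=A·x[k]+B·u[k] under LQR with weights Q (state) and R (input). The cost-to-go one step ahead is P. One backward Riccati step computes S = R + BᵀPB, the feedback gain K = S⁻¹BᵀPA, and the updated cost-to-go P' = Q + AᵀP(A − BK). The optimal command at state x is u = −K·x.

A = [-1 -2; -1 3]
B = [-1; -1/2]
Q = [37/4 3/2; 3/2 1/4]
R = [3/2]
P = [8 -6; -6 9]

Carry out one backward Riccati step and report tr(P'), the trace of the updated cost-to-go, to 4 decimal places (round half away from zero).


160.8043

BᵀP = [-5.0000 1.5000]
S = R + BᵀPB = [3/2] + [4.2500] = [5.7500]
BᵀPA = [3.5000 14.5000]
K = S⁻¹·BᵀPA = [0.6087 2.5217]
A−BK = [-0.3913 0.5217; -0.6957 4.2609]
AᵀP(A−BK) = [2.8696 -13.8261; -13.8261 148.4348]
P' = Q + AᵀP(A−BK) = [12.1196 -12.3261; -12.3261 148.6848]
tr(P') = 160.8043


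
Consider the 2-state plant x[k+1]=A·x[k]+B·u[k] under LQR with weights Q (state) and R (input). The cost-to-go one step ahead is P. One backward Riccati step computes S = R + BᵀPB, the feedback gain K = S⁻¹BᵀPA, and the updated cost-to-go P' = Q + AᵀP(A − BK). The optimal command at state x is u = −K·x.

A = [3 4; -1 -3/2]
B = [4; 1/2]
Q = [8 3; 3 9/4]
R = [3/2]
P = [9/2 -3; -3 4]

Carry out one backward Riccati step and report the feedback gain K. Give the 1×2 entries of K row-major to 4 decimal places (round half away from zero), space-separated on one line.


0.9520 1.2960

BᵀP = [16.5000 -10.0000]
S = R + BᵀPB = [3/2] + [61.0000] = [62.5000]
BᵀPA = [59.5000 81.0000]
K = S⁻¹·BᵀPA = [0.9520 1.2960]
A−BK = [-0.8080 -1.1840; -1.4760 -2.1480]
AᵀP(A−BK) = [5.8560 8.3880; 8.3880 12.0240]
P' = Q + AᵀP(A−BK) = [13.8560 11.3880; 11.3880 14.2740]
tr(P') = 28.1300


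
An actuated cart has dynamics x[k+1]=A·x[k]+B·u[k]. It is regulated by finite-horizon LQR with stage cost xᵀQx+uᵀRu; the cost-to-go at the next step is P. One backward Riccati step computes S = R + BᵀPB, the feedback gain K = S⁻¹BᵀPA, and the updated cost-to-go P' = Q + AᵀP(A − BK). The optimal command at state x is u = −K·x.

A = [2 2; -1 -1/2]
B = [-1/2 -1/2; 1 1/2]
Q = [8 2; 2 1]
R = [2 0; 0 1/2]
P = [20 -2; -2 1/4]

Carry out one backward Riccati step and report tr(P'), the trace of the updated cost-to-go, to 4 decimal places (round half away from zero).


BᵀP = [-12.0000 1.2500; -11.0000 1.1250]
S = R + BᵀPB = [2 0; 0 1/2] + [7.2500 6.6250; 6.6250 6.0625] = [9.2500 6.6250; 6.6250 6.5625]
BᵀPA = [-25.2500 -24.6250; -23.1250 -22.5625]
K = S⁻¹·BᵀPA = [-0.7435 -0.7212; -2.7732 -2.7100]
A−BK = [0.2416 0.2844; 1.1301 1.5762]
AᵀP(A−BK) = [5.3457 5.2454; 5.2454 5.1580]
P' = Q + AᵀP(A−BK) = [13.3457 7.2454; 7.2454 6.1580]
tr(P') = 19.5037

19.5037


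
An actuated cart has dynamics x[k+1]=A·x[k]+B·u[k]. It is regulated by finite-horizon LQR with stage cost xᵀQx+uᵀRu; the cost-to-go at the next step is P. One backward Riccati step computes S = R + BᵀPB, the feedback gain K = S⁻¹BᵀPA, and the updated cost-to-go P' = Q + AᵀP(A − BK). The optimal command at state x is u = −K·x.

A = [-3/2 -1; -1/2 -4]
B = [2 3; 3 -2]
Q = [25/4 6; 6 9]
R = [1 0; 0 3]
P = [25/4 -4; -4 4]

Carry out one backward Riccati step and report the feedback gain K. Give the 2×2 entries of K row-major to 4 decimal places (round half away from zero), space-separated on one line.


BᵀP = [0.5000 4.0000; 26.7500 -20.0000]
S = R + BᵀPB = [1 0; 0 3] + [13.0000 -6.5000; -6.5000 120.2500] = [14.0000 -6.5000; -6.5000 123.2500]
BᵀPA = [-2.7500 -16.5000; -30.1250 53.2500]
K = S⁻¹·BᵀPA = [-0.3177 -1.0025; -0.2612 0.3792]
A−BK = [-0.0811 -0.1325; -0.0693 -0.2341]
AᵀP(A−BK) = [0.3209 0.0408; 0.0408 1.5172]
P' = Q + AᵀP(A−BK) = [6.5709 6.0408; 6.0408 10.5172]
tr(P') = 17.0881

-0.3177 -1.0025 -0.2612 0.3792


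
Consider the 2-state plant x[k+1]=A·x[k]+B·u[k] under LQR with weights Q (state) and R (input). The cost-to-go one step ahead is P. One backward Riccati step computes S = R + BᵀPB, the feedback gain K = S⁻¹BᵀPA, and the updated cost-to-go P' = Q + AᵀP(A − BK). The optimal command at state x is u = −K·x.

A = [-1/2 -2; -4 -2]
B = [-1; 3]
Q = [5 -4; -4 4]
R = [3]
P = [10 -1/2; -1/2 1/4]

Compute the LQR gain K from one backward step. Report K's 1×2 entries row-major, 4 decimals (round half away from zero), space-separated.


0.0411 1.1233

BᵀP = [-11.5000 1.2500]
S = R + BᵀPB = [3] + [15.2500] = [18.2500]
BᵀPA = [0.7500 20.5000]
K = S⁻¹·BᵀPA = [0.0411 1.1233]
A−BK = [-0.4589 -0.8767; -4.1233 -5.3699]
AᵀP(A−BK) = [4.4692 6.6575; 6.6575 13.9726]
P' = Q + AᵀP(A−BK) = [9.4692 2.6575; 2.6575 17.9726]
tr(P') = 27.4418


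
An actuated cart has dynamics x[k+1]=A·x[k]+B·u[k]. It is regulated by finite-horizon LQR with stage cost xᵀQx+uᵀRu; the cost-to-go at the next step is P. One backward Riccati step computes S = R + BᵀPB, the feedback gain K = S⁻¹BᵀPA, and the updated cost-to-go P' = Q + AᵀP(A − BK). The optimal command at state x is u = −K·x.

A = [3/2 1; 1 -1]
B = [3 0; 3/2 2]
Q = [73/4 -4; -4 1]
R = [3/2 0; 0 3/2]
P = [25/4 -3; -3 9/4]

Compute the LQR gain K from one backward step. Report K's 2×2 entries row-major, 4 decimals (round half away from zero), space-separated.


BᵀP = [14.2500 -5.6250; -6.0000 4.5000]
S = R + BᵀPB = [3/2 0; 0 3/2] + [34.3125 -11.2500; -11.2500 9.0000] = [35.8125 -11.2500; -11.2500 10.5000]
BᵀPA = [15.7500 19.8750; -4.5000 -10.5000]
K = S⁻¹·BᵀPA = [0.4600 0.3630; 0.0643 -0.6110]
A−BK = [0.1201 -0.0891; 0.1815 -0.3224]
AᵀP(A−BK) = [0.3570 0.1577; 0.1577 0.8689]
P' = Q + AᵀP(A−BK) = [18.6070 -3.8423; -3.8423 1.8689]
tr(P') = 20.4760

0.4600 0.3630 0.0643 -0.6110


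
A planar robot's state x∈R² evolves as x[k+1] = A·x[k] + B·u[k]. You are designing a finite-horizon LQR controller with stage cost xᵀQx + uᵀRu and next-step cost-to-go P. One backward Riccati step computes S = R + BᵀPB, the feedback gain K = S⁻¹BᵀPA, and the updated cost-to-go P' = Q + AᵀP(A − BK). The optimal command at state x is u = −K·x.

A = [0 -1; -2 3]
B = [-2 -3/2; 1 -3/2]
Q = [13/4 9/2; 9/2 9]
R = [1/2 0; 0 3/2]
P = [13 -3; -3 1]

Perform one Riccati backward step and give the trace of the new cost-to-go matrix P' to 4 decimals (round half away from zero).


BᵀP = [-29.0000 7.0000; -15.0000 3.0000]
S = R + BᵀPB = [1/2 0; 0 3/2] + [65.0000 33.0000; 33.0000 18.0000] = [65.5000 33.0000; 33.0000 19.5000]
BᵀPA = [-14.0000 50.0000; -6.0000 24.0000]
K = S⁻¹·BᵀPA = [-0.3984 0.9721; 0.3665 -0.4143]
A−BK = [-0.2470 0.3227; -1.0518 1.4064]
AᵀP(A−BK) = [0.6215 -0.8765; -0.8765 1.3386]
P' = Q + AᵀP(A−BK) = [3.8715 3.6235; 3.6235 10.3386]
tr(P') = 14.2102

14.2102


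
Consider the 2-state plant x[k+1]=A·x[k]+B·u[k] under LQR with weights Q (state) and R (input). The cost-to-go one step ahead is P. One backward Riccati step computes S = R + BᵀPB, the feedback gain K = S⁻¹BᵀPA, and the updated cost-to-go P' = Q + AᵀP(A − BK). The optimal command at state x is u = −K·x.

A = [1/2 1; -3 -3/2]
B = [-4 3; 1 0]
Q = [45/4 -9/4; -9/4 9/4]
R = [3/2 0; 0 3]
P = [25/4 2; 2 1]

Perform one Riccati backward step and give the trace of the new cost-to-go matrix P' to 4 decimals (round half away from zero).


BᵀP = [-23.0000 -7.0000; 18.7500 6.0000]
S = R + BᵀPB = [3/2 0; 0 3] + [85.0000 -69.0000; -69.0000 56.2500] = [86.5000 -69.0000; -69.0000 59.2500]
BᵀPA = [9.5000 -12.5000; -8.6250 9.7500]
K = S⁻¹·BᵀPA = [-0.0886 -0.1864; -0.2487 -0.0525]
A−BK = [0.8919 0.4119; -2.9114 -1.3136]
AᵀP(A−BK) = [3.2588 1.4428; 1.4428 0.6820]
P' = Q + AᵀP(A−BK) = [14.5088 -0.8072; -0.8072 2.9320]
tr(P') = 17.4408

17.4408


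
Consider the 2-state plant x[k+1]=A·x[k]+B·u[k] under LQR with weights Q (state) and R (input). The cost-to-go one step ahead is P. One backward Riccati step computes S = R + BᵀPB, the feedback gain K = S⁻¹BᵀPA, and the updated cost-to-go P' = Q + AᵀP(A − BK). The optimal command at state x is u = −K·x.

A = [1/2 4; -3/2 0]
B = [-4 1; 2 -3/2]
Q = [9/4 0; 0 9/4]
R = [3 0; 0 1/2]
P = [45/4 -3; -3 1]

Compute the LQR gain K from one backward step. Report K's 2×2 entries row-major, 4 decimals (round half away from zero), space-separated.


BᵀP = [-51.0000 14.0000; 15.7500 -4.5000]
S = R + BᵀPB = [3 0; 0 1/2] + [232.0000 -72.0000; -72.0000 22.5000] = [235.0000 -72.0000; -72.0000 23.0000]
BᵀPA = [-46.5000 -204.0000; 14.6250 63.0000]
K = S⁻¹·BᵀPA = [-0.0747 -0.7059; 0.4021 0.5294]
A−BK = [-0.2008 0.6471; -0.7475 2.2059]
AᵀP(A−BK) = [0.2093 -0.0662; -0.0662 2.6471]
P' = Q + AᵀP(A−BK) = [2.4593 -0.0662; -0.0662 4.8971]
tr(P') = 7.3564

-0.0747 -0.7059 0.4021 0.5294


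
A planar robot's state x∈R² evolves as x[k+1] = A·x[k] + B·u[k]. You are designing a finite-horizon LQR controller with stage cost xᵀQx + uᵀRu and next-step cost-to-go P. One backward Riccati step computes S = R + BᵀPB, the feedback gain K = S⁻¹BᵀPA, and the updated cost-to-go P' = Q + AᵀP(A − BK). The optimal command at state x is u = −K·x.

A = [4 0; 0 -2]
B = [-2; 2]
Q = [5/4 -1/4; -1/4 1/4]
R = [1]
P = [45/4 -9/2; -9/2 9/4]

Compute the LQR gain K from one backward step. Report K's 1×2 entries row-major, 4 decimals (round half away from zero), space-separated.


-1.3846 -0.2967

BᵀP = [-31.5000 13.5000]
S = R + BᵀPB = [1] + [90.0000] = [91.0000]
BᵀPA = [-126.0000 -27.0000]
K = S⁻¹·BᵀPA = [-1.3846 -0.2967]
A−BK = [1.2308 -0.5934; 2.7692 -1.4066]
AᵀP(A−BK) = [5.5385 -1.3846; -1.3846 0.9890]
P' = Q + AᵀP(A−BK) = [6.7885 -1.6346; -1.6346 1.2390]
tr(P') = 8.0275


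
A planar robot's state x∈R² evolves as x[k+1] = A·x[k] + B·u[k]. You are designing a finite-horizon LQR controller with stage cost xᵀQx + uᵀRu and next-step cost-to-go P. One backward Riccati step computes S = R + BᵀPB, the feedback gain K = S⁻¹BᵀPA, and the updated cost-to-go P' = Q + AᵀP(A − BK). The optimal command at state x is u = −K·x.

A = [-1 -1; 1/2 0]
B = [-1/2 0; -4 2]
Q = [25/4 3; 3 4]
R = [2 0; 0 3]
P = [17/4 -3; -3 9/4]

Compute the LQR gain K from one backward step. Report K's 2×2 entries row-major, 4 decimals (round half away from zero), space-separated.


-0.3985 -0.2857 0.1894 0.1429

BᵀP = [9.8750 -7.5000; -6.0000 4.5000]
S = R + BᵀPB = [2 0; 0 3] + [25.0625 -15.0000; -15.0000 9.0000] = [27.0625 -15.0000; -15.0000 12.0000]
BᵀPA = [-13.6250 -9.8750; 8.2500 6.0000]
K = S⁻¹·BᵀPA = [-0.3985 -0.2857; 0.1894 0.1429]
A−BK = [-1.1992 -1.1429; -1.4727 -1.4286]
AᵀP(A−BK) = [0.8206 0.6786; 0.6786 0.5714]
P' = Q + AᵀP(A−BK) = [7.0706 3.6786; 3.6786 4.5714]
tr(P') = 11.6420


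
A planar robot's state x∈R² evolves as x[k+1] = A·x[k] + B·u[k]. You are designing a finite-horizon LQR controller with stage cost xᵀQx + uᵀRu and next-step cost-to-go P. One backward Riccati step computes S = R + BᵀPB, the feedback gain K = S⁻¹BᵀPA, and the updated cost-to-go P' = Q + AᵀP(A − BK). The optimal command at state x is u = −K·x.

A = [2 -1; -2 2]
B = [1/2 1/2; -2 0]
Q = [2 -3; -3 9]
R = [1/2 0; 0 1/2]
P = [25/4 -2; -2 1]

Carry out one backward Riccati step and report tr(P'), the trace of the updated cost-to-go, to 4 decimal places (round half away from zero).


BᵀP = [7.1250 -3.0000; 3.1250 -1.0000]
S = R + BᵀPB = [1/2 0; 0 1/2] + [9.5625 3.5625; 3.5625 1.5625] = [10.0625 3.5625; 3.5625 2.0625]
BᵀPA = [20.2500 -13.1250; 8.2500 -5.1250]
K = S⁻¹·BᵀPA = [1.5349 -1.0930; 1.3488 -0.5969]
A−BK = [0.5581 -0.1550; 1.0698 -0.1860]
AᵀP(A−BK) = [2.7907 -1.4419; -1.4419 0.8450]
P' = Q + AᵀP(A−BK) = [4.7907 -4.4419; -4.4419 9.8450]
tr(P') = 14.6357

14.6357


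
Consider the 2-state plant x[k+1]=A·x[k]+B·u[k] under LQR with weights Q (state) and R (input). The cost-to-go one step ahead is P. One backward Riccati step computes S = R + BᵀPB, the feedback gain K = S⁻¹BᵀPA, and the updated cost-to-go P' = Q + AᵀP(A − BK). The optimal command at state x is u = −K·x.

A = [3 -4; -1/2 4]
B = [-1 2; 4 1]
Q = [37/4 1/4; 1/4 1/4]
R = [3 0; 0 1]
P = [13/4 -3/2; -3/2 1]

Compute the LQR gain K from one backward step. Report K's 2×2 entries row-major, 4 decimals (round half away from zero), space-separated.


BᵀP = [-9.2500 5.5000; 5.0000 -2.0000]
S = R + BᵀPB = [3 0; 0 1] + [31.2500 -13.0000; -13.0000 8.0000] = [34.2500 -13.0000; -13.0000 9.0000]
BᵀPA = [-30.5000 59.0000; 16.0000 -28.0000]
K = S⁻¹·BᵀPA = [-0.4776 1.1993; 1.0880 -1.3788]
A−BK = [0.3465 -0.0431; 0.3223 0.5817]
AᵀP(A−BK) = [2.0269 -3.3609; -3.3609 6.6355]
P' = Q + AᵀP(A−BK) = [11.2769 -3.1109; -3.1109 6.8855]
tr(P') = 18.1625

-0.4776 1.1993 1.0880 -1.3788


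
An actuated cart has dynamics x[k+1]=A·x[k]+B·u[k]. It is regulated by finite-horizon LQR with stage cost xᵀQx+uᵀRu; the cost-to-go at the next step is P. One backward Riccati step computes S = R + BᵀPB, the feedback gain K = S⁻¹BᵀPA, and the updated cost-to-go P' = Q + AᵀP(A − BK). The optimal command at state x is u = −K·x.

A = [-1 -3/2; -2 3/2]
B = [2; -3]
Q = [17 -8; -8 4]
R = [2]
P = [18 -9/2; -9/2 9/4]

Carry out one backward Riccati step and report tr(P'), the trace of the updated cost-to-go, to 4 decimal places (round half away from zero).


29.0097

BᵀP = [49.5000 -15.7500]
S = R + BᵀPB = [2] + [146.2500] = [148.2500]
BᵀPA = [-18.0000 -97.8750]
K = S⁻¹·BᵀPA = [-0.1214 -0.6602]
A−BK = [-0.7572 -0.1796; -2.3642 -0.4806]
AᵀP(A−BK) = [6.8145 1.6164; 1.6164 1.1952]
P' = Q + AᵀP(A−BK) = [23.8145 -6.3836; -6.3836 5.1952]
tr(P') = 29.0097


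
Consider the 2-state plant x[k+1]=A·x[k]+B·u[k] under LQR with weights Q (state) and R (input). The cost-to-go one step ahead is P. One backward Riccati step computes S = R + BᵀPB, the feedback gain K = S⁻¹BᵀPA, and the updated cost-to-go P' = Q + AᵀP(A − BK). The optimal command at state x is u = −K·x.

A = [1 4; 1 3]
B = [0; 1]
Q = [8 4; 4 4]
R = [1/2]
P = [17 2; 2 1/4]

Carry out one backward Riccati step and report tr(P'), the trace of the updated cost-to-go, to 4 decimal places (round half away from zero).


BᵀP = [2.0000 0.2500]
S = R + BᵀPB = [1/2] + [0.2500] = [0.7500]
BᵀPA = [2.2500 8.7500]
K = S⁻¹·BᵀPA = [3.0000 11.6667]
A−BK = [1.0000 4.0000; -2.0000 -8.6667]
AᵀP(A−BK) = [14.5000 56.5000; 56.5000 220.1667]
P' = Q + AᵀP(A−BK) = [22.5000 60.5000; 60.5000 224.1667]
tr(P') = 246.6667

246.6667


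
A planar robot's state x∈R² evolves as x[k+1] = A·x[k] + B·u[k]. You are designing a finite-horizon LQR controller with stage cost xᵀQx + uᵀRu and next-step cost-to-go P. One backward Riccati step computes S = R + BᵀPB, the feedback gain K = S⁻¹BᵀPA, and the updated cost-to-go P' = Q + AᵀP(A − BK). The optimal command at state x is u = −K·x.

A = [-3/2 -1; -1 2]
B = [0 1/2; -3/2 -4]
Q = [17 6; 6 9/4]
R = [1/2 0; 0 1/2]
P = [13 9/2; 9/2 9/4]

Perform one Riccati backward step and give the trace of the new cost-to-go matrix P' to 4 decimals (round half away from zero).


34.1823

BᵀP = [-6.7500 -3.3750; -11.5000 -6.7500]
S = R + BᵀPB = [1/2 0; 0 1/2] + [5.0625 10.1250; 10.1250 21.2500] = [5.5625 10.1250; 10.1250 21.7500]
BᵀPA = [13.5000 0.0000; 24.0000 -2.0000]
K = S⁻¹·BᵀPA = [2.7411 1.0964; -0.1726 -0.6024]
A−BK = [-1.4137 -0.6988; 2.4213 1.2352]
AᵀP(A−BK) = [12.1371 5.6548; 5.6548 2.7953]
P' = Q + AᵀP(A−BK) = [29.1371 11.6548; 11.6548 5.0453]
tr(P') = 34.1823
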